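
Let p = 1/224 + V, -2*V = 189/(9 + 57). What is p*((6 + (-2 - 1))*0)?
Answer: 0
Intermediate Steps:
V = -63/44 (V = -189/(2*(9 + 57)) = -189/(2*66) = -½*63/22 = -63/44 ≈ -1.4318)
p = -3517/2464 (p = 1/224 - 63/44 = -3517/2464 ≈ -1.4274)
p*((6 + (-2 - 1))*0) = -3517*(6 + (-2 - 1))*0/2464 = -3517*(6 - 3)*0/2464 = -10551*0/2464 = -3517/2464*0 = 0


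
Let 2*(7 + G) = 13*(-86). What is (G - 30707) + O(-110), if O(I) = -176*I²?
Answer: -2160873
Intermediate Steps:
G = -566 (G = -7 + (13*(-86))/2 = -7 + (½)*(-1118) = -7 - 559 = -566)
(G - 30707) + O(-110) = (-566 - 30707) - 176*(-110)² = -31273 - 176*12100 = -31273 - 2129600 = -2160873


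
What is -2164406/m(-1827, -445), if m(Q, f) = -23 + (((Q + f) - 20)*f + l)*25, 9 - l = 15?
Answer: -2164406/25498327 ≈ -0.084884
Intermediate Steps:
l = -6 (l = 9 - 1*15 = 9 - 15 = -6)
m(Q, f) = -173 + 25*f*(-20 + Q + f) (m(Q, f) = -23 + (((Q + f) - 20)*f - 6)*25 = -23 + ((-20 + Q + f)*f - 6)*25 = -23 + (f*(-20 + Q + f) - 6)*25 = -23 + (-6 + f*(-20 + Q + f))*25 = -23 + (-150 + 25*f*(-20 + Q + f)) = -173 + 25*f*(-20 + Q + f))
-2164406/m(-1827, -445) = -2164406/(-173 - 500*(-445) + 25*(-445)² + 25*(-1827)*(-445)) = -2164406/(-173 + 222500 + 25*198025 + 20325375) = -2164406/(-173 + 222500 + 4950625 + 20325375) = -2164406/25498327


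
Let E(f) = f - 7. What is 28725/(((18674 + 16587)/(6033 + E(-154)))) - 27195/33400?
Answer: 1126545191421/235543480 ≈ 4782.8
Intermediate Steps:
E(f) = -7 + f
28725/(((18674 + 16587)/(6033 + E(-154)))) - 27195/33400 = 28725/(((18674 + 16587)/(6033 + (-7 - 154)))) - 27195/33400 = 28725/((35261/(6033 - 161))) - 27195*1/33400 = 28725/((35261/5872)) - 5439/6680 = 28725/((35261*(1/5872))) - 5439/6680 = 28725/(35261/5872) - 5439/6680 = 28725*(5872/35261) - 5439/6680 = 168673200/35261 - 5439/6680 = 1126545191421/235543480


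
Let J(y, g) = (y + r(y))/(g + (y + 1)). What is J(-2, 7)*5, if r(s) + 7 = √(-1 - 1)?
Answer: -15/2 + 5*I*√2/6 ≈ -7.5 + 1.1785*I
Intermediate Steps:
r(s) = -7 + I*√2 (r(s) = -7 + √(-1 - 1) = -7 + √(-2) = -7 + I*√2)
J(y, g) = (-7 + y + I*√2)/(1 + g + y) (J(y, g) = (y + (-7 + I*√2))/(g + (y + 1)) = (-7 + y + I*√2)/(g + (1 + y)) = (-7 + y + I*√2)/(1 + g + y))
J(-2, 7)*5 = ((-7 - 2 + I*√2)/(1 + 7 - 2))*5 = ((-9 + I*√2)/6)*5 = (-3/2 + I*√2/6)*5 = -15/2 + 5*I*√2/6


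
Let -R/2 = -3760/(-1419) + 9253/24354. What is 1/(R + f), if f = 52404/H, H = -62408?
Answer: -8169378822/56361213629 ≈ -0.14495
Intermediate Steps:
R = -3172759/523611 (R = -2*(-3760/(-1419) + 9253/24354) = -2*(-3760*(-1/1419) + 9253*(1/24354)) = -2*(3760/1419 + 9253/24354) = -2*3172759/1047222 = -3172759/523611 ≈ -6.0594)
f = -13101/15602 (f = 52404/(-62408) = 52404*(-1/62408) = -13101/15602 ≈ -0.83970)
1/(R + f) = 1/(-3172759/523611 - 13101/15602) = 1/(-56361213629/8169378822) = -8169378822/56361213629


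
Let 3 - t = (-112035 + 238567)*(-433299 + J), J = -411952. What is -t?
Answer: -106951299535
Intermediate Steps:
t = 106951299535 (t = 3 - (-112035 + 238567)*(-433299 - 411952) = 3 - 126532*(-845251) = 3 - 1*(-106951299532) = 3 + 106951299532 = 106951299535)
-t = -1*106951299535 = -106951299535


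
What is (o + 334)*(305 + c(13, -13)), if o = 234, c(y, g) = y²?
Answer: 269232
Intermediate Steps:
(o + 334)*(305 + c(13, -13)) = (234 + 334)*(305 + 13²) = 568*(305 + 169) = 568*474 = 269232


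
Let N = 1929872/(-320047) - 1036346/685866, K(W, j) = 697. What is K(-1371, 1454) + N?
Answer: 10810193421920/15679239693 ≈ 689.46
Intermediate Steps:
N = -118236644101/15679239693 (N = 1929872*(-1/320047) - 1036346*1/685866 = -275696/45721 - 518173/342933 = -118236644101/15679239693 ≈ -7.5410)
K(-1371, 1454) + N = 697 - 118236644101/15679239693 = 10810193421920/15679239693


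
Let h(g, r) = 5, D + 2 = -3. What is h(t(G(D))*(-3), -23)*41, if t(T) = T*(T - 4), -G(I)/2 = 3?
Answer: 205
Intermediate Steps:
D = -5 (D = -2 - 3 = -5)
G(I) = -6 (G(I) = -2*3 = -6)
t(T) = T*(-4 + T)
h(t(G(D))*(-3), -23)*41 = 5*41 = 205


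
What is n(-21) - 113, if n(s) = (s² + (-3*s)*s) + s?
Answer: -1016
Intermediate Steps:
n(s) = s - 2*s² (n(s) = (s² - 3*s²) + s = -2*s² + s = s - 2*s²)
n(-21) - 113 = -21*(1 - 2*(-21)) - 113 = -21*(1 + 42) - 113 = -21*43 - 113 = -903 - 113 = -1016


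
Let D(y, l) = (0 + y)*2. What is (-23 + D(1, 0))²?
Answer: 441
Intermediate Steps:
D(y, l) = 2*y (D(y, l) = y*2 = 2*y)
(-23 + D(1, 0))² = (-23 + 2*1)² = (-23 + 2)² = (-21)² = 441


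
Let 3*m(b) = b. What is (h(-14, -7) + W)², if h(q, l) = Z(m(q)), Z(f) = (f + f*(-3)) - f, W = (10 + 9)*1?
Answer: 1089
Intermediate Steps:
m(b) = b/3
W = 19 (W = 19*1 = 19)
Z(f) = -3*f (Z(f) = (f - 3*f) - f = -2*f - f = -3*f)
h(q, l) = -q
(h(-14, -7) + W)² = (-1*(-14) + 19)² = (14 + 19)² = 33² = 1089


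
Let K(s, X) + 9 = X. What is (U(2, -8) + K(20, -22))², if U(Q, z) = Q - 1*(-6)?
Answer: 529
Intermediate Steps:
K(s, X) = -9 + X
U(Q, z) = 6 + Q (U(Q, z) = Q + 6 = 6 + Q)
(U(2, -8) + K(20, -22))² = ((6 + 2) + (-9 - 22))² = (8 - 31)² = (-23)² = 529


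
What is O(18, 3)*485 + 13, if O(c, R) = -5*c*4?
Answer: -174587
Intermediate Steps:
O(c, R) = -20*c
O(18, 3)*485 + 13 = -20*18*485 + 13 = -360*485 + 13 = -174600 + 13 = -174587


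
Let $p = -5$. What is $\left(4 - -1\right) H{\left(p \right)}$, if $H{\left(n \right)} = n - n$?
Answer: $0$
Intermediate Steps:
$H{\left(n \right)} = 0$
$\left(4 - -1\right) H{\left(p \right)} = \left(4 - -1\right) 0 = \left(4 + 1\right) 0 = 5 \cdot 0 = 0$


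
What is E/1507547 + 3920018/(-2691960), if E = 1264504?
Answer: -1252808594003/2029128111060 ≈ -0.61741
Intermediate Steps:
E/1507547 + 3920018/(-2691960) = 1264504/1507547 + 3920018/(-2691960) = 1264504*(1/1507547) + 3920018*(-1/2691960) = 1264504/1507547 - 1960009/1345980 = -1252808594003/2029128111060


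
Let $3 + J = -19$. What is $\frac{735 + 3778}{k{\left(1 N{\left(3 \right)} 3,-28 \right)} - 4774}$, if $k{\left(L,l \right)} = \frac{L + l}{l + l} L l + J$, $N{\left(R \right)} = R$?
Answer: $- \frac{9026}{9763} \approx -0.92451$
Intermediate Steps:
$J = -22$ ($J = -3 - 19 = -22$)
$k{\left(L,l \right)} = -22 + \frac{L \left(L + l\right)}{2}$ ($k{\left(L,l \right)} = \frac{L + l}{l + l} L l - 22 = \frac{L + l}{2 l} L l - 22 = \frac{L \left(L + l\right)}{2 l} l - 22 = \frac{L \left(L + l\right)}{2} - 22 = -22 + \frac{L \left(L + l\right)}{2}$)
$\frac{735 + 3778}{k{\left(1 N{\left(3 \right)} 3,-28 \right)} - 4774} = \frac{735 + 3778}{\left(-22 + \frac{\left(1 \cdot 3 \cdot 3\right)^{2}}{2} + \frac{1}{2} \cdot 1 \cdot 3 \cdot 3 \left(-28\right)\right) - 4774} = \frac{4513}{\left(-22 + \frac{\left(3 \cdot 3\right)^{2}}{2} + \frac{1}{2} \cdot 3 \cdot 3 \left(-28\right)\right) - 4774} = \frac{4513}{\left(-22 + \frac{9^{2}}{2} + \frac{1}{2} \cdot 9 \left(-28\right)\right) - 4774} = \frac{4513}{\left(-22 + \frac{1}{2} \cdot 81 - 126\right) - 4774} = \frac{4513}{\left(-22 + \frac{81}{2} - 126\right) - 4774} = \frac{4513}{- \frac{215}{2} - 4774} = \frac{4513}{- \frac{9763}{2}} = 4513 \left(- \frac{2}{9763}\right) = - \frac{9026}{9763}$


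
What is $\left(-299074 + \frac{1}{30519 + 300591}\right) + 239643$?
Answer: $- \frac{19678198409}{331110} \approx -59431.0$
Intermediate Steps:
$\left(-299074 + \frac{1}{30519 + 300591}\right) + 239643 = \left(-299074 + \frac{1}{331110}\right) + 239643 = - \frac{99026392139}{331110} + 239643 = - \frac{19678198409}{331110}$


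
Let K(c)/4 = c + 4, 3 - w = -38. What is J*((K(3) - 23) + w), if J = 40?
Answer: 1840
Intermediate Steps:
w = 41 (w = 3 - 1*(-38) = 3 + 38 = 41)
K(c) = 16 + 4*c (K(c) = 4*(c + 4) = 4*(4 + c) = 16 + 4*c)
J*((K(3) - 23) + w) = 40*(((16 + 4*3) - 23) + 41) = 40*(((16 + 12) - 23) + 41) = 40*((28 - 23) + 41) = 40*(5 + 41) = 40*46 = 1840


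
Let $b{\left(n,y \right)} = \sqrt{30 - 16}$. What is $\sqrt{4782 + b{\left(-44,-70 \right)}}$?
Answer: $\sqrt{4782 + \sqrt{14}} \approx 69.179$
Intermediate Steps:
$b{\left(n,y \right)} = \sqrt{14}$
$\sqrt{4782 + b{\left(-44,-70 \right)}} = \sqrt{4782 + \sqrt{14}}$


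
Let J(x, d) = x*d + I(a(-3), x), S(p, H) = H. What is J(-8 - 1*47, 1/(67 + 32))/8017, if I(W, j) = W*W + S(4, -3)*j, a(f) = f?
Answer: 1561/72153 ≈ 0.021635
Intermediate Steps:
I(W, j) = W² - 3*j (I(W, j) = W*W - 3*j = W² - 3*j)
J(x, d) = 9 - 3*x + d*x (J(x, d) = x*d + ((-3)² - 3*x) = d*x + (9 - 3*x) = 9 - 3*x + d*x)
J(-8 - 1*47, 1/(67 + 32))/8017 = (9 - 3*(-8 - 1*47) + (-8 - 1*47)/(67 + 32))/8017 = (9 - 3*(-8 - 47) + (-8 - 47)/99)*(1/8017) = (9 - 3*(-55) + (1/99)*(-55))*(1/8017) = (9 + 165 - 5/9)*(1/8017) = (1561/9)*(1/8017) = 1561/72153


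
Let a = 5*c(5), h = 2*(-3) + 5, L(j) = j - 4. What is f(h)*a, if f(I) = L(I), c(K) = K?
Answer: -125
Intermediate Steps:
L(j) = -4 + j
h = -1 (h = -6 + 5 = -1)
f(I) = -4 + I
a = 25 (a = 5*5 = 25)
f(h)*a = (-4 - 1)*25 = -5*25 = -125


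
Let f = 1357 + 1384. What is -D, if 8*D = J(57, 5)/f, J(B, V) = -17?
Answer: 17/21928 ≈ 0.00077526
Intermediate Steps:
f = 2741
D = -17/21928 (D = (-17/2741)/8 = (-17*1/2741)/8 = (⅛)*(-17/2741) = -17/21928 ≈ -0.00077526)
-D = -1*(-17/21928) = 17/21928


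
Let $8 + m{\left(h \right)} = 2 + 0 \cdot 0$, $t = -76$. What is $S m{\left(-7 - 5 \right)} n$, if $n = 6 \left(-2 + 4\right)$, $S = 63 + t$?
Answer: $936$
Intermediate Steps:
$m{\left(h \right)} = -6$ ($m{\left(h \right)} = -8 + \left(2 + 0 \cdot 0\right) = -8 + \left(2 + 0\right) = -8 + 2 = -6$)
$S = -13$ ($S = 63 - 76 = -13$)
$n = 12$ ($n = 6 \cdot 2 = 12$)
$S m{\left(-7 - 5 \right)} n = \left(-13\right) \left(-6\right) 12 = 78 \cdot 12 = 936$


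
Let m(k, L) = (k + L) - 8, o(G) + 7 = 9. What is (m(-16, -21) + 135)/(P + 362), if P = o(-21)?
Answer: 45/182 ≈ 0.24725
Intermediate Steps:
o(G) = 2 (o(G) = -7 + 9 = 2)
P = 2
m(k, L) = -8 + L + k (m(k, L) = (L + k) - 8 = -8 + L + k)
(m(-16, -21) + 135)/(P + 362) = ((-8 - 21 - 16) + 135)/(2 + 362) = (-45 + 135)/364 = 90*(1/364) = 45/182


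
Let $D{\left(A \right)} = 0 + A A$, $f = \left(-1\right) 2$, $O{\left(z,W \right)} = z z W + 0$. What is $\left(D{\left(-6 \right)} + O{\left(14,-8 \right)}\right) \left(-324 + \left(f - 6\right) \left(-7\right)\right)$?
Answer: $410576$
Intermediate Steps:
$O{\left(z,W \right)} = W z^{2}$ ($O{\left(z,W \right)} = z^{2} W + 0 = W z^{2} + 0 = W z^{2}$)
$f = -2$
$D{\left(A \right)} = A^{2}$ ($D{\left(A \right)} = 0 + A^{2} = A^{2}$)
$\left(D{\left(-6 \right)} + O{\left(14,-8 \right)}\right) \left(-324 + \left(f - 6\right) \left(-7\right)\right) = \left(\left(-6\right)^{2} - 8 \cdot 14^{2}\right) \left(-324 + \left(-2 - 6\right) \left(-7\right)\right) = \left(36 - 1568\right) \left(-324 - -56\right) = \left(36 - 1568\right) \left(-324 + 56\right) = \left(-1532\right) \left(-268\right) = 410576$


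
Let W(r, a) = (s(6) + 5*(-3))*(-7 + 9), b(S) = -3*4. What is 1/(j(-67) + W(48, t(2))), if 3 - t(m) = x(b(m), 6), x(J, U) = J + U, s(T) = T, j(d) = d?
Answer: -1/85 ≈ -0.011765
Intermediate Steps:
b(S) = -12
t(m) = 9 (t(m) = 3 - (-12 + 6) = 3 - 1*(-6) = 3 + 6 = 9)
W(r, a) = -18 (W(r, a) = (6 + 5*(-3))*(-7 + 9) = (6 - 15)*2 = -9*2 = -18)
1/(j(-67) + W(48, t(2))) = 1/(-67 - 18) = 1/(-85) = -1/85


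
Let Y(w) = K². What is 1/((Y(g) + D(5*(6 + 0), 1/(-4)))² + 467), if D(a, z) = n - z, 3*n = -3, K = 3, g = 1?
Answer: 16/8561 ≈ 0.0018689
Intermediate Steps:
n = -1 (n = (⅓)*(-3) = -1)
Y(w) = 9 (Y(w) = 3² = 9)
D(a, z) = -1 - z
1/((Y(g) + D(5*(6 + 0), 1/(-4)))² + 467) = 1/((9 + (-1 - 1/(-4)))² + 467) = 1/((9 + (-1 - 1*(-¼)))² + 467) = 1/((9 + (-1 + ¼))² + 467) = 1/((9 - ¾)² + 467) = 1/((33/4)² + 467) = 1/(1089/16 + 467) = 1/(8561/16) = 16/8561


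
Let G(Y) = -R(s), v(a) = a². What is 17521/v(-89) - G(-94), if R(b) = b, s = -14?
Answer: -93373/7921 ≈ -11.788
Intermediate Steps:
G(Y) = 14 (G(Y) = -1*(-14) = 14)
17521/v(-89) - G(-94) = 17521/((-89)²) - 1*14 = 17521/7921 - 14 = -93373/7921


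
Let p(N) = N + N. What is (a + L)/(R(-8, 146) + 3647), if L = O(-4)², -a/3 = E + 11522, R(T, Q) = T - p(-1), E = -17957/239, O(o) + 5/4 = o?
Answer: -11928459/1265744 ≈ -9.4241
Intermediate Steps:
O(o) = -5/4 + o
p(N) = 2*N
E = -17957/239 (E = -17957*1/239 = -17957/239 ≈ -75.134)
R(T, Q) = 2 + T (R(T, Q) = T - 2*(-1) = T - 1*(-2) = T + 2 = 2 + T)
a = -8207403/239 (a = -3*(-17957/239 + 11522) = -3*2735801/239 = -8207403/239 ≈ -34341.)
L = 441/16 (L = (-5/4 - 4)² = (-21/4)² = 441/16 ≈ 27.563)
(a + L)/(R(-8, 146) + 3647) = (-8207403/239 + 441/16)/((2 - 8) + 3647) = -131213049/(3824*(-6 + 3647)) = -131213049/3824/3641 = -131213049/3824*1/3641 = -11928459/1265744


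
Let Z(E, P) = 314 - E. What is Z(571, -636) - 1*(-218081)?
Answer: 217824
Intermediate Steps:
Z(571, -636) - 1*(-218081) = (314 - 1*571) - 1*(-218081) = (314 - 571) + 218081 = -257 + 218081 = 217824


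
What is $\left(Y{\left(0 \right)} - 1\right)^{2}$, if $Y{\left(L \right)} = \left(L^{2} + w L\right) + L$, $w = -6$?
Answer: $1$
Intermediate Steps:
$Y{\left(L \right)} = L^{2} - 5 L$ ($Y{\left(L \right)} = \left(L^{2} - 6 L\right) + L = L^{2} - 5 L$)
$\left(Y{\left(0 \right)} - 1\right)^{2} = \left(0 \left(-5 + 0\right) - 1\right)^{2} = \left(0 \left(-5\right) - 1\right)^{2} = \left(0 - 1\right)^{2} = \left(-1\right)^{2} = 1$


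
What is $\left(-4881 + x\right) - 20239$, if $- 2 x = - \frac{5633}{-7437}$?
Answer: $- \frac{373640513}{14874} \approx -25120.0$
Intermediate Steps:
$x = - \frac{5633}{14874}$ ($x = - \frac{\left(-5633\right) \frac{1}{-7437}}{2} = - \frac{\left(-5633\right) \left(- \frac{1}{7437}\right)}{2} = \left(- \frac{1}{2}\right) \frac{5633}{7437} = - \frac{5633}{14874} \approx -0.37871$)
$\left(-4881 + x\right) - 20239 = \left(-4881 - \frac{5633}{14874}\right) - 20239 = - \frac{72605627}{14874} - 20239 = - \frac{373640513}{14874}$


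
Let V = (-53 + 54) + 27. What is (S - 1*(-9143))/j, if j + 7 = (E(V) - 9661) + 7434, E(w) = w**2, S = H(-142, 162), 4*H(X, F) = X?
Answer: -3643/580 ≈ -6.2810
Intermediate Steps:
H(X, F) = X/4
S = -71/2 (S = (1/4)*(-142) = -71/2 ≈ -35.500)
V = 28 (V = 1 + 27 = 28)
j = -1450 (j = -7 + ((28**2 - 9661) + 7434) = -7 + ((784 - 9661) + 7434) = -7 + (-8877 + 7434) = -7 - 1443 = -1450)
(S - 1*(-9143))/j = (-71/2 - 1*(-9143))/(-1450) = (-71/2 + 9143)*(-1/1450) = (18215/2)*(-1/1450) = -3643/580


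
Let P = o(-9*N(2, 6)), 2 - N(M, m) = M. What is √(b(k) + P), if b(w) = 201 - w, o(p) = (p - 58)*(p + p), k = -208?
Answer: √409 ≈ 20.224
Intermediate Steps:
N(M, m) = 2 - M
o(p) = 2*p*(-58 + p) (o(p) = (-58 + p)*(2*p) = 2*p*(-58 + p))
P = 0 (P = 2*(-9*(2 - 1*2))*(-58 - 9*(2 - 1*2)) = 2*(-9*(2 - 2))*(-58 - 9*(2 - 2)) = 2*(-9*0)*(-58 - 9*0) = 2*0*(-58 + 0) = 2*0*(-58) = 0)
√(b(k) + P) = √((201 - 1*(-208)) + 0) = √((201 + 208) + 0) = √(409 + 0) = √409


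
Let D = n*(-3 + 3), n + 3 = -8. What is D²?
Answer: 0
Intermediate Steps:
n = -11 (n = -3 - 8 = -11)
D = 0 (D = -11*(-3 + 3) = -11*0 = 0)
D² = 0² = 0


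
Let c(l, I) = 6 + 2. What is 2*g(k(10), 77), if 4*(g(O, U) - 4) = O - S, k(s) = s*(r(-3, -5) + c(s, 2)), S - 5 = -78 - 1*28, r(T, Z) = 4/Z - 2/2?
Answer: 179/2 ≈ 89.500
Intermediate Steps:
r(T, Z) = -1 + 4/Z (r(T, Z) = 4/Z - 2*½ = 4/Z - 1 = -1 + 4/Z)
c(l, I) = 8
S = -101 (S = 5 + (-78 - 1*28) = 5 + (-78 - 28) = 5 - 106 = -101)
k(s) = 31*s/5 (k(s) = s*((4 - 1*(-5))/(-5) + 8) = s*(-(4 + 5)/5 + 8) = s*(-⅕*9 + 8) = s*(-9/5 + 8) = s*(31/5) = 31*s/5)
g(O, U) = 117/4 + O/4 (g(O, U) = 4 + (O - 1*(-101))/4 = 4 + (O + 101)/4 = 4 + (101 + O)/4 = 4 + (101/4 + O/4) = 117/4 + O/4)
2*g(k(10), 77) = 2*(117/4 + ((31/5)*10)/4) = 2*(117/4 + (¼)*62) = 2*(117/4 + 31/2) = 2*(179/4) = 179/2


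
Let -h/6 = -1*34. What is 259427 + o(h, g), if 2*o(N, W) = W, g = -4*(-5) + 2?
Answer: 259438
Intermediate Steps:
g = 22 (g = 20 + 2 = 22)
h = 204 (h = -(-6)*34 = -6*(-34) = 204)
o(N, W) = W/2
259427 + o(h, g) = 259427 + (½)*22 = 259427 + 11 = 259438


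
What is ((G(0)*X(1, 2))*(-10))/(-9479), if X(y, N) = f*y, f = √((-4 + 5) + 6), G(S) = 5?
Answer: 50*√7/9479 ≈ 0.013956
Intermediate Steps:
f = √7 (f = √(1 + 6) = √7 ≈ 2.6458)
X(y, N) = y*√7 (X(y, N) = √7*y = y*√7)
((G(0)*X(1, 2))*(-10))/(-9479) = ((5*(1*√7))*(-10))/(-9479) = ((5*√7)*(-10))*(-1/9479) = -50*√7*(-1/9479) = 50*√7/9479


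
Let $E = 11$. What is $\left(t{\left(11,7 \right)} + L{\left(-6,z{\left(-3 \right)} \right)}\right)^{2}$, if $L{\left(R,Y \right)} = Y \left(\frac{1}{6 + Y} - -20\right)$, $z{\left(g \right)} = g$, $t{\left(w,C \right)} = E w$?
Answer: $3600$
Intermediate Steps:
$t{\left(w,C \right)} = 11 w$
$L{\left(R,Y \right)} = Y \left(20 + \frac{1}{6 + Y}\right)$ ($L{\left(R,Y \right)} = Y \left(\frac{1}{6 + Y} + 20\right) = Y \left(20 + \frac{1}{6 + Y}\right)$)
$\left(t{\left(11,7 \right)} + L{\left(-6,z{\left(-3 \right)} \right)}\right)^{2} = \left(11 \cdot 11 - \frac{3 \left(121 + 20 \left(-3\right)\right)}{6 - 3}\right)^{2} = \left(121 - \frac{3 \left(121 - 60\right)}{3}\right)^{2} = \left(121 - 1 \cdot 61\right)^{2} = \left(121 - 61\right)^{2} = 60^{2} = 3600$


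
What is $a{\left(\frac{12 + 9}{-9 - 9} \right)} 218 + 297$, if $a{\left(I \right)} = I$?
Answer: $\frac{128}{3} \approx 42.667$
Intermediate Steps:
$a{\left(\frac{12 + 9}{-9 - 9} \right)} 218 + 297 = \frac{12 + 9}{-9 - 9} \cdot 218 + 297 = \frac{21}{-18} \cdot 218 + 297 = 21 \left(- \frac{1}{18}\right) 218 + 297 = \left(- \frac{7}{6}\right) 218 + 297 = - \frac{763}{3} + 297 = \frac{128}{3}$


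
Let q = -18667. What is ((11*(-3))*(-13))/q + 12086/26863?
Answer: 19462285/45586511 ≈ 0.42693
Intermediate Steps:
((11*(-3))*(-13))/q + 12086/26863 = ((11*(-3))*(-13))/(-18667) + 12086/26863 = -33*(-13)*(-1/18667) + 12086*(1/26863) = 429*(-1/18667) + 12086/26863 = -39/1697 + 12086/26863 = 19462285/45586511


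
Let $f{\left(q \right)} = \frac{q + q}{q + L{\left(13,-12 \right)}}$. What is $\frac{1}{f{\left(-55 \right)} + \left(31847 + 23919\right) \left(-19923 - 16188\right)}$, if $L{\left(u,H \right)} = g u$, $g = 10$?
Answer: $- \frac{15}{30206490412} \approx -4.9658 \cdot 10^{-10}$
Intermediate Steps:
$L{\left(u,H \right)} = 10 u$
$f{\left(q \right)} = \frac{2 q}{130 + q}$ ($f{\left(q \right)} = \frac{q + q}{q + 10 \cdot 13} = \frac{2 q}{q + 130} = \frac{2 q}{130 + q}$)
$\frac{1}{f{\left(-55 \right)} + \left(31847 + 23919\right) \left(-19923 - 16188\right)} = \frac{1}{2 \left(-55\right) \frac{1}{130 - 55} + \left(31847 + 23919\right) \left(-19923 - 16188\right)} = \frac{1}{2 \left(-55\right) \frac{1}{75} + 55766 \left(-36111\right)} = \frac{1}{2 \left(-55\right) \frac{1}{75} - 2013766026} = \frac{1}{- \frac{22}{15} - 2013766026} = \frac{1}{- \frac{30206490412}{15}} = - \frac{15}{30206490412}$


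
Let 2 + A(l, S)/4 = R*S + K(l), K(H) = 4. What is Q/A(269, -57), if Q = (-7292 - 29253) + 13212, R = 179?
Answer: 23333/40804 ≈ 0.57183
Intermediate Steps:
Q = -23333 (Q = -36545 + 13212 = -23333)
A(l, S) = 8 + 716*S (A(l, S) = -8 + 4*(179*S + 4) = -8 + 4*(4 + 179*S) = -8 + (16 + 716*S) = 8 + 716*S)
Q/A(269, -57) = -23333/(8 + 716*(-57)) = -23333/(8 - 40812) = -23333/(-40804) = -23333*(-1/40804) = 23333/40804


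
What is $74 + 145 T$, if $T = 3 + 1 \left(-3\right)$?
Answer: $74$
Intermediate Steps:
$T = 0$ ($T = 3 - 3 = 0$)
$74 + 145 T = 74 + 145 \cdot 0 = 74 + 0 = 74$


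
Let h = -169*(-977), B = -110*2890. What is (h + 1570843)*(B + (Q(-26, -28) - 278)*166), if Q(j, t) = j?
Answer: -639463695984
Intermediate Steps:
B = -317900
h = 165113
(h + 1570843)*(B + (Q(-26, -28) - 278)*166) = (165113 + 1570843)*(-317900 + (-26 - 278)*166) = 1735956*(-317900 - 304*166) = 1735956*(-317900 - 50464) = 1735956*(-368364) = -639463695984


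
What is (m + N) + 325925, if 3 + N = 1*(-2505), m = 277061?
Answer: 600478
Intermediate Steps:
N = -2508 (N = -3 + 1*(-2505) = -3 - 2505 = -2508)
(m + N) + 325925 = (277061 - 2508) + 325925 = 274553 + 325925 = 600478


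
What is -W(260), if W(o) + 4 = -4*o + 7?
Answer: 1037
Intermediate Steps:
W(o) = 3 - 4*o (W(o) = -4 + (-4*o + 7) = -4 + (7 - 4*o) = 3 - 4*o)
-W(260) = -(3 - 4*260) = -(3 - 1040) = -1*(-1037) = 1037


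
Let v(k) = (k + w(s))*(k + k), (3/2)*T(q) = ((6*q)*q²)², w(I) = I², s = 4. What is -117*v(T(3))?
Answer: -71695248768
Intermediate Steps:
T(q) = 24*q⁶ (T(q) = 2*((6*q)*q²)²/3 = 2*(6*q³)²/3 = 2*(36*q⁶)/3 = 24*q⁶)
v(k) = 2*k*(16 + k) (v(k) = (k + 4²)*(k + k) = (k + 16)*(2*k) = (16 + k)*(2*k) = 2*k*(16 + k))
-117*v(T(3)) = -234*24*3⁶*(16 + 24*3⁶) = -234*24*729*(16 + 24*729) = -234*17496*(16 + 17496) = -234*17496*17512 = -117*612779904 = -71695248768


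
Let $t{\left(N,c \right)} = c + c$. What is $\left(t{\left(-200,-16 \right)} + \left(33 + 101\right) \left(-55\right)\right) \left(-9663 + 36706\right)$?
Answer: $-200172286$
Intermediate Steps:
$t{\left(N,c \right)} = 2 c$
$\left(t{\left(-200,-16 \right)} + \left(33 + 101\right) \left(-55\right)\right) \left(-9663 + 36706\right) = \left(2 \left(-16\right) + \left(33 + 101\right) \left(-55\right)\right) \left(-9663 + 36706\right) = \left(-32 + 134 \left(-55\right)\right) 27043 = \left(-32 - 7370\right) 27043 = \left(-7402\right) 27043 = -200172286$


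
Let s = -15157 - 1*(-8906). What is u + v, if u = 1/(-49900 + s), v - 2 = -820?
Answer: -45931519/56151 ≈ -818.00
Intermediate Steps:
v = -818 (v = 2 - 820 = -818)
s = -6251 (s = -15157 + 8906 = -6251)
u = -1/56151 (u = 1/(-49900 - 6251) = 1/(-56151) = -1/56151 ≈ -1.7809e-5)
u + v = -1/56151 - 818 = -45931519/56151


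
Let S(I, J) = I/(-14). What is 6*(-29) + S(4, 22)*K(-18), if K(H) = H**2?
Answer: -1866/7 ≈ -266.57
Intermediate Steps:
S(I, J) = -I/14 (S(I, J) = I*(-1/14) = -I/14)
6*(-29) + S(4, 22)*K(-18) = 6*(-29) - 1/14*4*(-18)**2 = -174 - 2/7*324 = -174 - 648/7 = -1866/7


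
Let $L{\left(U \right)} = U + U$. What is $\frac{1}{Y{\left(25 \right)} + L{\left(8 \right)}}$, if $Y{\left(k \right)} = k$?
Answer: $\frac{1}{41} \approx 0.02439$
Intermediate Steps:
$L{\left(U \right)} = 2 U$
$\frac{1}{Y{\left(25 \right)} + L{\left(8 \right)}} = \frac{1}{25 + 2 \cdot 8} = \frac{1}{25 + 16} = \frac{1}{41}$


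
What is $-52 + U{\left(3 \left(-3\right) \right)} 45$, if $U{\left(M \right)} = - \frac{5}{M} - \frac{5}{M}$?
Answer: $-2$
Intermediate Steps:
$U{\left(M \right)} = - \frac{10}{M}$
$-52 + U{\left(3 \left(-3\right) \right)} 45 = -52 + - \frac{10}{3 \left(-3\right)} 45 = -52 + - \frac{10}{-9} \cdot 45 = -52 + \left(-10\right) \left(- \frac{1}{9}\right) 45 = -52 + \frac{10}{9} \cdot 45 = -52 + 50 = -2$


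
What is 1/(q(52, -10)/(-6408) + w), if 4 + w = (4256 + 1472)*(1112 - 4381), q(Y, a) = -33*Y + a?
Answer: -3204/59994373681 ≈ -5.3405e-8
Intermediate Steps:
q(Y, a) = a - 33*Y
w = -18724836 (w = -4 + (4256 + 1472)*(1112 - 4381) = -4 + 5728*(-3269) = -4 - 18724832 = -18724836)
1/(q(52, -10)/(-6408) + w) = 1/((-10 - 33*52)/(-6408) - 18724836) = 1/((-10 - 1716)*(-1/6408) - 18724836) = 1/(-1726*(-1/6408) - 18724836) = 1/(863/3204 - 18724836) = 1/(-59994373681/3204) = -3204/59994373681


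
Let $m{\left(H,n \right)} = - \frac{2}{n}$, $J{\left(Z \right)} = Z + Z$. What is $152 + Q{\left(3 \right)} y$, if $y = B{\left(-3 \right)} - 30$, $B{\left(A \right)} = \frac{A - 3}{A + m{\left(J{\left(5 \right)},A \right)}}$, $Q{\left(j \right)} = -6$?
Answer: $\frac{2216}{7} \approx 316.57$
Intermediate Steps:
$J{\left(Z \right)} = 2 Z$
$B{\left(A \right)} = \frac{-3 + A}{A - \frac{2}{A}}$ ($B{\left(A \right)} = \frac{A - 3}{A - \frac{2}{A}} = \frac{-3 + A}{A - \frac{2}{A}}$)
$y = - \frac{192}{7}$ ($y = - \frac{3 \left(-3 - 3\right)}{-2 + \left(-3\right)^{2}} - 30 = \left(-3\right) \frac{1}{-2 + 9} \left(-6\right) - 30 = \left(-3\right) \frac{1}{7} \left(-6\right) - 30 = \frac{18}{7} - 30 = - \frac{192}{7} \approx -27.429$)
$152 + Q{\left(3 \right)} y = 152 - - \frac{1152}{7} = 152 + \frac{1152}{7} = \frac{2216}{7}$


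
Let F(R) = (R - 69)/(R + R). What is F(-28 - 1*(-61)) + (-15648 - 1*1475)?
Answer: -188359/11 ≈ -17124.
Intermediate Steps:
F(R) = (-69 + R)/(2*R) (F(R) = (-69 + R)/((2*R)) = (-69 + R)*(1/(2*R)) = (-69 + R)/(2*R))
F(-28 - 1*(-61)) + (-15648 - 1*1475) = (-69 + (-28 - 1*(-61)))/(2*(-28 - 1*(-61))) + (-15648 - 1*1475) = (-69 + (-28 + 61))/(2*(-28 + 61)) + (-15648 - 1475) = (½)*(-69 + 33)/33 - 17123 = (½)*(1/33)*(-36) - 17123 = -6/11 - 17123 = -188359/11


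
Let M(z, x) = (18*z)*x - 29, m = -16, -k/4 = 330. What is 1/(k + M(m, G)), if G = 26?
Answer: -1/8837 ≈ -0.00011316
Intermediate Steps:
k = -1320 (k = -4*330 = -1320)
M(z, x) = -29 + 18*x*z (M(z, x) = 18*x*z - 29 = -29 + 18*x*z)
1/(k + M(m, G)) = 1/(-1320 + (-29 + 18*26*(-16))) = 1/(-1320 + (-29 - 7488)) = 1/(-1320 - 7517) = 1/(-8837) = -1/8837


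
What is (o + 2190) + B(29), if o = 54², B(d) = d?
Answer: 5135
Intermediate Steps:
o = 2916
(o + 2190) + B(29) = (2916 + 2190) + 29 = 5106 + 29 = 5135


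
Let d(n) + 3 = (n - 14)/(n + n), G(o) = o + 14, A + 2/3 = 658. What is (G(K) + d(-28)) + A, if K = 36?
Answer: 8461/12 ≈ 705.08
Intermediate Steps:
A = 1972/3 (A = -⅔ + 658 = 1972/3 ≈ 657.33)
G(o) = 14 + o
d(n) = -3 + (-14 + n)/(2*n) (d(n) = -3 + (n - 14)/(n + n) = -3 + (-14 + n)/((2*n)) = -3 + (-14 + n)*(1/(2*n)) = -3 + (-14 + n)/(2*n))
(G(K) + d(-28)) + A = ((14 + 36) + (-5/2 - 7/(-28))) + 1972/3 = (50 + (-5/2 - 7*(-1/28))) + 1972/3 = (50 + (-5/2 + ¼)) + 1972/3 = (50 - 9/4) + 1972/3 = 191/4 + 1972/3 = 8461/12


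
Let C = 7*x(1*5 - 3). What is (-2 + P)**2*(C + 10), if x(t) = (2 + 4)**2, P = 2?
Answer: 0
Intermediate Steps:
x(t) = 36 (x(t) = 6**2 = 36)
C = 252 (C = 7*36 = 252)
(-2 + P)**2*(C + 10) = (-2 + 2)**2*(252 + 10) = 0**2*262 = 0*262 = 0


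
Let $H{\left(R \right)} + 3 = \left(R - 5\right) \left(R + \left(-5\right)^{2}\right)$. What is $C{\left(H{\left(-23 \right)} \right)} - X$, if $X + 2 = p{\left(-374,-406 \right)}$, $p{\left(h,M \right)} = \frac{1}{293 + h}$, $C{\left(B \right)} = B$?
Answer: $- \frac{4616}{81} \approx -56.988$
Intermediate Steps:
$H{\left(R \right)} = -3 + \left(-5 + R\right) \left(25 + R\right)$ ($H{\left(R \right)} = -3 + \left(R - 5\right) \left(R + \left(-5\right)^{2}\right) = -3 + \left(-5 + R\right) \left(R + 25\right) = -3 + \left(-5 + R\right) \left(25 + R\right)$)
$X = - \frac{163}{81}$ ($X = -2 + \frac{1}{293 - 374} = -2 + \frac{1}{-81} = -2 - \frac{1}{81} = - \frac{163}{81} \approx -2.0123$)
$C{\left(H{\left(-23 \right)} \right)} - X = \left(-128 + \left(-23\right)^{2} + 20 \left(-23\right)\right) - - \frac{163}{81} = \left(-128 + 529 - 460\right) + \frac{163}{81} = -59 + \frac{163}{81} = - \frac{4616}{81}$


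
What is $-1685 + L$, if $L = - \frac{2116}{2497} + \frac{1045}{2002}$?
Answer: $- \frac{765902887}{454454} \approx -1685.3$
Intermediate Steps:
$L = - \frac{147897}{454454}$ ($L = \left(-2116\right) \frac{1}{2497} + 1045 \cdot \frac{1}{2002} = - \frac{2116}{2497} + \frac{95}{182} = - \frac{147897}{454454} \approx -0.32544$)
$-1685 + L = -1685 - \frac{147897}{454454} = - \frac{765902887}{454454}$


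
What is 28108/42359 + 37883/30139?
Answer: 2451833009/1276657901 ≈ 1.9205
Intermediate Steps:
28108/42359 + 37883/30139 = 2451833009/1276657901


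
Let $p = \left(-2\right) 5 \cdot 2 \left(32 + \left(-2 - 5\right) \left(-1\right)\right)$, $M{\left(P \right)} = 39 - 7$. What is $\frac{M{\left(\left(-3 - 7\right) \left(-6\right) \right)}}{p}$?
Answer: $- \frac{8}{195} \approx -0.041026$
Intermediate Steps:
$M{\left(P \right)} = 32$ ($M{\left(P \right)} = 39 - 7 = 32$)
$p = -780$ ($p = \left(-10\right) 2 \left(32 - -7\right) = - 20 \left(32 + 7\right) = \left(-20\right) 39 = -780$)
$\frac{M{\left(\left(-3 - 7\right) \left(-6\right) \right)}}{p} = \frac{32}{-780} = 32 \left(- \frac{1}{780}\right) = - \frac{8}{195}$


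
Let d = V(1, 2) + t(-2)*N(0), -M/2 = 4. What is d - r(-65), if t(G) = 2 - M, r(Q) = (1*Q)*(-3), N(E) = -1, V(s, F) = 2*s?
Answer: -203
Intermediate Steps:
M = -8 (M = -2*4 = -8)
r(Q) = -3*Q (r(Q) = Q*(-3) = -3*Q)
t(G) = 10 (t(G) = 2 - 1*(-8) = 2 + 8 = 10)
d = -8 (d = 2*1 + 10*(-1) = 2 - 10 = -8)
d - r(-65) = -8 - (-3)*(-65) = -8 - 1*195 = -8 - 195 = -203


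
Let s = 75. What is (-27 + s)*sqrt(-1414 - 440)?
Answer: 144*I*sqrt(206) ≈ 2066.8*I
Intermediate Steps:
(-27 + s)*sqrt(-1414 - 440) = (-27 + 75)*sqrt(-1414 - 440) = 48*sqrt(-1854) = 48*(3*I*sqrt(206)) = 144*I*sqrt(206)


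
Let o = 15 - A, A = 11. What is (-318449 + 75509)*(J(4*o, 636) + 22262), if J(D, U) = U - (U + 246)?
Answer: -5348567040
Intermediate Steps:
o = 4 (o = 15 - 1*11 = 15 - 11 = 4)
J(D, U) = -246 (J(D, U) = U - (246 + U) = U + (-246 - U) = -246)
(-318449 + 75509)*(J(4*o, 636) + 22262) = (-318449 + 75509)*(-246 + 22262) = -242940*22016 = -5348567040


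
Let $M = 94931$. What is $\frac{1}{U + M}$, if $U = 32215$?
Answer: $\frac{1}{127146} \approx 7.865 \cdot 10^{-6}$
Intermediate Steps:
$\frac{1}{U + M} = \frac{1}{32215 + 94931} = \frac{1}{127146}$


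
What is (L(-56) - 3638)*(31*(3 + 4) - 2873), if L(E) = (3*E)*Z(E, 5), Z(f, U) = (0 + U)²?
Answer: 20817728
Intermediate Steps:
Z(f, U) = U²
L(E) = 75*E (L(E) = (3*E)*5² = (3*E)*25 = 75*E)
(L(-56) - 3638)*(31*(3 + 4) - 2873) = (75*(-56) - 3638)*(31*(3 + 4) - 2873) = (-4200 - 3638)*(31*7 - 2873) = -7838*(217 - 2873) = -7838*(-2656) = 20817728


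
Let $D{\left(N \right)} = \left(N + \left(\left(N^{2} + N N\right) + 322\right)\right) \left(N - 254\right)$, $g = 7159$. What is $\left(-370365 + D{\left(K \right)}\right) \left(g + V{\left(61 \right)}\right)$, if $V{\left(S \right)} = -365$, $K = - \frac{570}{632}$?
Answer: $- \frac{307072777278037}{99856} \approx -3.0752 \cdot 10^{9}$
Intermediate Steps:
$K = - \frac{285}{316}$ ($K = \left(-570\right) \frac{1}{632} = - \frac{285}{316} \approx -0.9019$)
$D{\left(N \right)} = \left(-254 + N\right) \left(322 + N + 2 N^{2}\right)$ ($D{\left(N \right)} = \left(N + \left(\left(N^{2} + N^{2}\right) + 322\right)\right) \left(-254 + N\right) = \left(N + \left(2 N^{2} + 322\right)\right) \left(-254 + N\right) = \left(N + \left(322 + 2 N^{2}\right)\right) \left(-254 + N\right) = \left(322 + N + 2 N^{2}\right) \left(-254 + N\right) = \left(-254 + N\right) \left(322 + N + 2 N^{2}\right)$)
$\left(-370365 + D{\left(K \right)}\right) \left(g + V{\left(61 \right)}\right) = \left(-370365 + \left(-81788 - 507 \left(- \frac{285}{316}\right)^{2} + 2 \left(- \frac{285}{316}\right)^{3} + 68 \left(- \frac{285}{316}\right)\right)\right) \left(7159 - 365\right) = \left(-370365 - \frac{1297886923039}{15777248}\right) 6794 = \left(- \frac{7141227378559}{15777248}\right) 6794 = - \frac{307072777278037}{99856}$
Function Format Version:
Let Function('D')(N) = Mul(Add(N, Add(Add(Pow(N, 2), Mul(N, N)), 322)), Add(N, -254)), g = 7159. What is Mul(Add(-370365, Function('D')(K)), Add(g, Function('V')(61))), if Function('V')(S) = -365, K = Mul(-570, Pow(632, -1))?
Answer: Rational(-307072777278037, 99856) ≈ -3.0752e+9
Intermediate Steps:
K = Rational(-285, 316) (K = Mul(-570, Rational(1, 632)) = Rational(-285, 316) ≈ -0.90190)
Function('D')(N) = Mul(Add(-254, N), Add(322, N, Mul(2, Pow(N, 2)))) (Function('D')(N) = Mul(Add(N, Add(Add(Pow(N, 2), Pow(N, 2)), 322)), Add(-254, N)) = Mul(Add(N, Add(Mul(2, Pow(N, 2)), 322)), Add(-254, N)) = Mul(Add(N, Add(322, Mul(2, Pow(N, 2)))), Add(-254, N)) = Mul(Add(322, N, Mul(2, Pow(N, 2))), Add(-254, N)) = Mul(Add(-254, N), Add(322, N, Mul(2, Pow(N, 2)))))
Mul(Add(-370365, Function('D')(K)), Add(g, Function('V')(61))) = Mul(Add(-370365, Add(-81788, Mul(-507, Pow(Rational(-285, 316), 2)), Mul(2, Pow(Rational(-285, 316), 3)), Mul(68, Rational(-285, 316)))), Add(7159, -365)) = Mul(Add(-370365, Add(-81788, Mul(-507, Rational(81225, 99856)), Mul(2, Rational(-23149125, 31554496)), Rational(-4845, 79))), 6794) = Mul(Add(-370365, Add(-81788, Rational(-41181075, 99856), Rational(-23149125, 15777248), Rational(-4845, 79))), 6794) = Mul(Add(-370365, Rational(-1297886923039, 15777248)), 6794) = Mul(Rational(-7141227378559, 15777248), 6794) = Rational(-307072777278037, 99856)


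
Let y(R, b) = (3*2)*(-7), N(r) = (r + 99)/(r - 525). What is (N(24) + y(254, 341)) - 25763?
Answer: -4309476/167 ≈ -25805.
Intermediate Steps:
N(r) = (99 + r)/(-525 + r)
y(R, b) = -42 (y(R, b) = 6*(-7) = -42)
(N(24) + y(254, 341)) - 25763 = ((99 + 24)/(-525 + 24) - 42) - 25763 = (123/(-501) - 42) - 25763 = (-1/501*123 - 42) - 25763 = (-41/167 - 42) - 25763 = -7055/167 - 25763 = -4309476/167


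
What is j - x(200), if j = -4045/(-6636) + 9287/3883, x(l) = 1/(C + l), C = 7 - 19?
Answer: 907078913/302769159 ≈ 2.9959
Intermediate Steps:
C = -12
x(l) = 1/(-12 + l)
j = 77335267/25767588 (j = -4045*(-1/6636) + 9287*(1/3883) = 4045/6636 + 9287/3883 = 77335267/25767588 ≈ 3.0013)
j - x(200) = 77335267/25767588 - 1/(-12 + 200) = 77335267/25767588 - 1/188 = 907078913/302769159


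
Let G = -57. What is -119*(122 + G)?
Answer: -7735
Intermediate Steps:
-119*(122 + G) = -119*(122 - 57) = -119*65 = -7735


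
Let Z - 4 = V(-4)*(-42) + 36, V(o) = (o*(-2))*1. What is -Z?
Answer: 296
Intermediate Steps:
V(o) = -2*o (V(o) = -2*o*1 = -2*o)
Z = -296 (Z = 4 + (-2*(-4)*(-42) + 36) = 4 + (8*(-42) + 36) = 4 + (-336 + 36) = 4 - 300 = -296)
-Z = -1*(-296) = 296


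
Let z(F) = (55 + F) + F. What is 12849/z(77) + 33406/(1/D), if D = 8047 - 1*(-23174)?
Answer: 217980476583/209 ≈ 1.0430e+9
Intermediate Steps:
D = 31221 (D = 8047 + 23174 = 31221)
z(F) = 55 + 2*F
12849/z(77) + 33406/(1/D) = 12849/(55 + 2*77) + 33406/(1/31221) = 12849/(55 + 154) + 33406/(1/31221) = 12849/209 + 33406*31221 = 12849*(1/209) + 1042968726 = 12849/209 + 1042968726 = 217980476583/209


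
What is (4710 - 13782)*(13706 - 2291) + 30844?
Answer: -103526036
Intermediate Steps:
(4710 - 13782)*(13706 - 2291) + 30844 = -9072*11415 + 30844 = -103556880 + 30844 = -103526036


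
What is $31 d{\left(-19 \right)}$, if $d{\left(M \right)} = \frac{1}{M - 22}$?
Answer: $- \frac{31}{41} \approx -0.7561$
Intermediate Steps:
$d{\left(M \right)} = \frac{1}{-22 + M}$
$31 d{\left(-19 \right)} = \frac{31}{-22 - 19} = \frac{31}{-41} = 31 \left(- \frac{1}{41}\right) = - \frac{31}{41}$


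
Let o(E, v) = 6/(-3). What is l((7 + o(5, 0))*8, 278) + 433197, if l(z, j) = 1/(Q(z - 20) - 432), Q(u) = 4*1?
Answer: 185408315/428 ≈ 4.3320e+5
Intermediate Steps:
o(E, v) = -2 (o(E, v) = 6*(-1/3) = -2)
Q(u) = 4
l(z, j) = -1/428 (l(z, j) = 1/(4 - 432) = 1/(-428) = -1/428)
l((7 + o(5, 0))*8, 278) + 433197 = -1/428 + 433197 = 185408315/428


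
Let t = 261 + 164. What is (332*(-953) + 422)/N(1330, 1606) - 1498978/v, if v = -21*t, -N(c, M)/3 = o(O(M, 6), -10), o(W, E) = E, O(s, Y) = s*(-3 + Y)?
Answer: -30834429/2975 ≈ -10365.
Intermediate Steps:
t = 425
N(c, M) = 30 (N(c, M) = -3*(-10) = 30)
v = -8925 (v = -21*425 = -8925)
(332*(-953) + 422)/N(1330, 1606) - 1498978/v = (332*(-953) + 422)/30 - 1498978/(-8925) = (-316396 + 422)*(1/30) - 1498978*(-1/8925) = -315974*1/30 + 1498978/8925 = -157987/15 + 1498978/8925 = -30834429/2975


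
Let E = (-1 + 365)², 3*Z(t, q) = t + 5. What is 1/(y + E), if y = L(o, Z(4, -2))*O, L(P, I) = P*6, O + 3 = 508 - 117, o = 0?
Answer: 1/132496 ≈ 7.5474e-6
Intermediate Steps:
Z(t, q) = 5/3 + t/3 (Z(t, q) = (t + 5)/3 = (5 + t)/3 = 5/3 + t/3)
O = 388 (O = -3 + (508 - 117) = -3 + 391 = 388)
L(P, I) = 6*P
E = 132496 (E = 364² = 132496)
y = 0 (y = (6*0)*388 = 0*388 = 0)
1/(y + E) = 1/(0 + 132496) = 1/132496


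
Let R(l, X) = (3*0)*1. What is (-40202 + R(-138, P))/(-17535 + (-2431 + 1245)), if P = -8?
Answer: 40202/18721 ≈ 2.1474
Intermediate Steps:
R(l, X) = 0 (R(l, X) = 0*1 = 0)
(-40202 + R(-138, P))/(-17535 + (-2431 + 1245)) = (-40202 + 0)/(-17535 + (-2431 + 1245)) = -40202/(-17535 - 1186) = -40202/(-18721) = -40202*(-1/18721) = 40202/18721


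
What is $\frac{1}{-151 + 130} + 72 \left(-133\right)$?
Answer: $- \frac{201097}{21} \approx -9576.0$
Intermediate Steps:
$\frac{1}{-151 + 130} + 72 \left(-133\right) = \frac{1}{-21} - 9576 = - \frac{1}{21} - 9576 = - \frac{201097}{21}$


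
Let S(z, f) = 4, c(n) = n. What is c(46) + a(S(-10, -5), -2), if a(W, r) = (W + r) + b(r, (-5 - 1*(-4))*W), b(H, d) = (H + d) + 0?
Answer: 42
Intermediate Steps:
b(H, d) = H + d
a(W, r) = 2*r (a(W, r) = (W + r) + (r + (-5 - 1*(-4))*W) = (W + r) + (r + (-5 + 4)*W) = (W + r) + (r - W) = 2*r)
c(46) + a(S(-10, -5), -2) = 46 + 2*(-2) = 46 - 4 = 42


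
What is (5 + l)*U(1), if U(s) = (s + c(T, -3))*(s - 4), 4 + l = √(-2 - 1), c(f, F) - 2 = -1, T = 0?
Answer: -6 - 6*I*√3 ≈ -6.0 - 10.392*I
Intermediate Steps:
c(f, F) = 1 (c(f, F) = 2 - 1 = 1)
l = -4 + I*√3 (l = -4 + √(-2 - 1) = -4 + √(-3) = -4 + I*√3 ≈ -4.0 + 1.732*I)
U(s) = (1 + s)*(-4 + s) (U(s) = (s + 1)*(s - 4) = (1 + s)*(-4 + s))
(5 + l)*U(1) = (5 + (-4 + I*√3))*(-4 + 1² - 3*1) = (1 + I*√3)*(-4 + 1 - 3) = (1 + I*√3)*(-6) = -6 - 6*I*√3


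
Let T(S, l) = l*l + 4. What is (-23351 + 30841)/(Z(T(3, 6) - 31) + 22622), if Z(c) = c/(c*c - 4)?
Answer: 576730/1741903 ≈ 0.33109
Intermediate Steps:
T(S, l) = 4 + l² (T(S, l) = l² + 4 = 4 + l²)
Z(c) = c/(-4 + c²) (Z(c) = c/(c² - 4) = c/(-4 + c²))
(-23351 + 30841)/(Z(T(3, 6) - 31) + 22622) = (-23351 + 30841)/(((4 + 6²) - 31)/(-4 + ((4 + 6²) - 31)²) + 22622) = 7490/(((4 + 36) - 31)/(-4 + ((4 + 36) - 31)²) + 22622) = 7490/((40 - 31)/(-4 + (40 - 31)²) + 22622) = 7490/(9/(-4 + 9²) + 22622) = 7490/(9/(-4 + 81) + 22622) = 7490/(9/77 + 22622) = 7490/(1741903/77) = 7490*(77/1741903) = 576730/1741903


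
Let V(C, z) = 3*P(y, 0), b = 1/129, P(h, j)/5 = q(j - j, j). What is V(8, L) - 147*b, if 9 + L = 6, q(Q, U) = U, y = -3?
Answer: -49/43 ≈ -1.1395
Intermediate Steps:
L = -3 (L = -9 + 6 = -3)
P(h, j) = 5*j
b = 1/129 ≈ 0.0077519
V(C, z) = 0 (V(C, z) = 3*(5*0) = 3*0 = 0)
V(8, L) - 147*b = 0 - 147*1/129 = 0 - 49/43 = -49/43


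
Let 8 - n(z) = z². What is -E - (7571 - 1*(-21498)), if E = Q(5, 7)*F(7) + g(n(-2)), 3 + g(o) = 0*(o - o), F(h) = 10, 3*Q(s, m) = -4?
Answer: -87158/3 ≈ -29053.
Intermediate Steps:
Q(s, m) = -4/3 (Q(s, m) = (⅓)*(-4) = -4/3)
n(z) = 8 - z²
g(o) = -3 (g(o) = -3 + 0*(o - o) = -3 + 0*0 = -3 + 0 = -3)
E = -49/3 (E = -4/3*10 - 3 = -40/3 - 3 = -49/3 ≈ -16.333)
-E - (7571 - 1*(-21498)) = -1*(-49/3) - (7571 - 1*(-21498)) = 49/3 - (7571 + 21498) = 49/3 - 1*29069 = 49/3 - 29069 = -87158/3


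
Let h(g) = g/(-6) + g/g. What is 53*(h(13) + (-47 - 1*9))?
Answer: -18179/6 ≈ -3029.8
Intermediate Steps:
h(g) = 1 - g/6 (h(g) = g*(-⅙) + 1 = -g/6 + 1 = 1 - g/6)
53*(h(13) + (-47 - 1*9)) = 53*((1 - ⅙*13) + (-47 - 1*9)) = 53*((1 - 13/6) + (-47 - 9)) = 53*(-7/6 - 56) = 53*(-343/6) = -18179/6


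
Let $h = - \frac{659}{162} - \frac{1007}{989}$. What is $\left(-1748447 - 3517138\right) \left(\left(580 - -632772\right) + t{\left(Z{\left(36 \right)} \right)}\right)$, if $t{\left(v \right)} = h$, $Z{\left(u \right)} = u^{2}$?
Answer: $- \frac{59368637655265315}{17802} \approx -3.3349 \cdot 10^{12}$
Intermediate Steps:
$h = - \frac{814885}{160218}$ ($h = \left(-659\right) \frac{1}{162} - \frac{1007}{989} = - \frac{659}{162} - \frac{1007}{989} = - \frac{814885}{160218} \approx -5.0861$)
$t{\left(v \right)} = - \frac{814885}{160218}$
$\left(-1748447 - 3517138\right) \left(\left(580 - -632772\right) + t{\left(Z{\left(36 \right)} \right)}\right) = \left(-1748447 - 3517138\right) \left(\left(580 - -632772\right) - \frac{814885}{160218}\right) = - 5265585 \left(\left(580 + 632772\right) - \frac{814885}{160218}\right) = - 5265585 \left(633352 - \frac{814885}{160218}\right) = \left(-5265585\right) \frac{101473575851}{160218} = - \frac{59368637655265315}{17802}$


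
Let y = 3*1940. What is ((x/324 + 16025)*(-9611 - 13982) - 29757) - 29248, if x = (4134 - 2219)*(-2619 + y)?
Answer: -89046472505/108 ≈ -8.2450e+8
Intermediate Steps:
y = 5820
x = 6129915 (x = (4134 - 2219)*(-2619 + 5820) = 1915*3201 = 6129915)
((x/324 + 16025)*(-9611 - 13982) - 29757) - 29248 = ((6129915/324 + 16025)*(-9611 - 13982) - 29757) - 29248 = ((6129915*(1/324) + 16025)*(-23593) - 29757) - 29248 = ((2043305/108 + 16025)*(-23593) - 29757) - 29248 = ((3774005/108)*(-23593) - 29757) - 29248 = (-89040099965/108 - 29757) - 29248 = -89043313721/108 - 29248 = -89046472505/108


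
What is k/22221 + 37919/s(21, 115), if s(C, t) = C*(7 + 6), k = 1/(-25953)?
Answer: 1041330879194/7497120969 ≈ 138.90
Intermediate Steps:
k = -1/25953 ≈ -3.8531e-5
s(C, t) = 13*C (s(C, t) = C*13 = 13*C)
k/22221 + 37919/s(21, 115) = -1/25953/22221 + 37919/((13*21)) = -1/25953*1/22221 + 37919/273 = -1/576701613 + 37919*(1/273) = -1/576701613 + 5417/39 = 1041330879194/7497120969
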